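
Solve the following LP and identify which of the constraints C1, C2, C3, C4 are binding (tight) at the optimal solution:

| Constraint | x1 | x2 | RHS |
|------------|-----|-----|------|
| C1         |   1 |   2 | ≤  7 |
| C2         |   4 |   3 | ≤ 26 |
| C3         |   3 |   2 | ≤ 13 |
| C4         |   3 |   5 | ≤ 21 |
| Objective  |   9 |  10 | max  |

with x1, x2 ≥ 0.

At x1 = 3, x2 = 2, compute slack b - a·x for each constraint:
  C1: 7 − 7 = 0  (binding)
  C2: 26 − 18 = 8  (slack)
  C3: 13 − 13 = 0  (binding)
  C4: 21 − 19 = 2  (slack)

Optimal: x1 = 3, x2 = 2
Binding: C1, C3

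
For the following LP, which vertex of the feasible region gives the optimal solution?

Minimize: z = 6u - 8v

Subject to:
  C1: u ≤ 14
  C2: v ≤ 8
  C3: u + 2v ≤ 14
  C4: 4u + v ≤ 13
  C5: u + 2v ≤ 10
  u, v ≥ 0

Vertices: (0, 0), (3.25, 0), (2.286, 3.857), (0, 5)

Evaluate the objective at each vertex of the feasible region:
  z(0, 0) = 0
  z(3.25, 0) = 19.5
  z(2.286, 3.857) = -17.14
  z(0, 5) = -40  ←
The minimum is at u = 0, v = 5.

(0, 5)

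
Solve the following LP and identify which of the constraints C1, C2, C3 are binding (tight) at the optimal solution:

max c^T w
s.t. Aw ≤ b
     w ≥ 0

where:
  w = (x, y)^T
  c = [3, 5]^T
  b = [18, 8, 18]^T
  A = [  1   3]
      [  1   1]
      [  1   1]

At x = 3, y = 5, compute slack b - a·x for each constraint:
  C1: 18 − 18 = 0  (binding)
  C2: 8 − 8 = 0  (binding)
  C3: 18 − 8 = 10  (slack)

Optimal: x = 3, y = 5
Binding: C1, C2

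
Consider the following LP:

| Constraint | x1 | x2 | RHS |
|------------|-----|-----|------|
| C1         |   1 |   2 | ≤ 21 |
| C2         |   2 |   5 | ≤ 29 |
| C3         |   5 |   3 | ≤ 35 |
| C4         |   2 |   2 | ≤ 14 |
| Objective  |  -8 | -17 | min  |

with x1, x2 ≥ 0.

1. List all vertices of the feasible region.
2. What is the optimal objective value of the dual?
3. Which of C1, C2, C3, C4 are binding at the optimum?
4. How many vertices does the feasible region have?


1. (0, 0), (7, 0), (2, 5), (0, 5.8)
2. -101
3. C2, C4
4. 4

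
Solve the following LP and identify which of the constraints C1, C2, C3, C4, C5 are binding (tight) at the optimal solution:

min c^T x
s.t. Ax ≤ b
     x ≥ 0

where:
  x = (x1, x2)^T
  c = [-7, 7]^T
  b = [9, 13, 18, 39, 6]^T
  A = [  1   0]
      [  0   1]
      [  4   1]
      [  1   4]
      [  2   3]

At x1 = 3, x2 = 0, compute slack b - a·x for each constraint:
  C1: 9 − 3 = 6  (slack)
  C2: 13 − 0 = 13  (slack)
  C3: 18 − 12 = 6  (slack)
  C4: 39 − 3 = 36  (slack)
  C5: 6 − 6 = 0  (binding)

Optimal: x1 = 3, x2 = 0
Binding: C5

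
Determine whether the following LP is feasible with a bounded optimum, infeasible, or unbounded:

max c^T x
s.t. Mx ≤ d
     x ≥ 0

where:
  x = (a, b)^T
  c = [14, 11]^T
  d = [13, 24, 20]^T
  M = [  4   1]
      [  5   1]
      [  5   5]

Feasible with a bounded optimal solution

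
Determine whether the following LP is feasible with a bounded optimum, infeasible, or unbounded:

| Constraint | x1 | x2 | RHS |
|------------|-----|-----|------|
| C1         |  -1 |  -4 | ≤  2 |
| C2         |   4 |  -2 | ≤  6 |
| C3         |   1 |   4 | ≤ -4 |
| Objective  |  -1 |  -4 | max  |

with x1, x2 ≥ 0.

Infeasible (no feasible solution exists)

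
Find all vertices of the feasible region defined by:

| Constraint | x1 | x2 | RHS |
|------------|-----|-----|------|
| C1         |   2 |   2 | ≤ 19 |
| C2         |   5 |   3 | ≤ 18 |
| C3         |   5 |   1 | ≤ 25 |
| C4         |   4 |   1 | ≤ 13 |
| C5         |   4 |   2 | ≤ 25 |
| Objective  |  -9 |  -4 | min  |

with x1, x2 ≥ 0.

(0, 0), (3.25, 0), (3, 1), (0, 6)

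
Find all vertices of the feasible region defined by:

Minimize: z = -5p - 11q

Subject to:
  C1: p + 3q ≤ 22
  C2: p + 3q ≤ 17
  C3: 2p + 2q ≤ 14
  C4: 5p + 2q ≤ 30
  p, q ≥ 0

(0, 0), (6, 0), (5.333, 1.667), (2, 5), (0, 5.667)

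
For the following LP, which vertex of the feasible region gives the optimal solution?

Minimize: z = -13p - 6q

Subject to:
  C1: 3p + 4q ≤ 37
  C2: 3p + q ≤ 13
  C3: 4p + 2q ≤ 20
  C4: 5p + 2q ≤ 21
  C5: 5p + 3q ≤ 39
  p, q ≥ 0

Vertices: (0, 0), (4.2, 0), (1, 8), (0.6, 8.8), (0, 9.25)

Evaluate the objective at each vertex of the feasible region:
  z(0, 0) = 0
  z(4.2, 0) = -54.6
  z(1, 8) = -61  ←
  z(0.6, 8.8) = -60.6
  z(0, 9.25) = -55.5
The minimum is at p = 1, q = 8.

(1, 8)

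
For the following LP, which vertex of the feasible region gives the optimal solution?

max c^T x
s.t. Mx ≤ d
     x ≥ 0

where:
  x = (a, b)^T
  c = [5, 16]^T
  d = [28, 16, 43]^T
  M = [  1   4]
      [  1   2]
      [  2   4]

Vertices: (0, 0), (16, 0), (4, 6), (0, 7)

Evaluate the objective at each vertex of the feasible region:
  z(0, 0) = 0
  z(16, 0) = 80
  z(4, 6) = 116  ←
  z(0, 7) = 112
The maximum is at a = 4, b = 6.

(4, 6)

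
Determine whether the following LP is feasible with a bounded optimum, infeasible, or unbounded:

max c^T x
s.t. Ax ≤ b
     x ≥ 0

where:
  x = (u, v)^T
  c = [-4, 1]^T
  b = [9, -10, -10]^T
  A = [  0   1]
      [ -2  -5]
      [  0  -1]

Infeasible (no feasible solution exists)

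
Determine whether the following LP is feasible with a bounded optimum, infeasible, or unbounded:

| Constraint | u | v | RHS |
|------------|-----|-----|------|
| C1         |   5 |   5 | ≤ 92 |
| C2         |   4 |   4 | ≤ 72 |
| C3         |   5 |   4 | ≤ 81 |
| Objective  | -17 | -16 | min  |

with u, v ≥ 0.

Feasible with a bounded optimal solution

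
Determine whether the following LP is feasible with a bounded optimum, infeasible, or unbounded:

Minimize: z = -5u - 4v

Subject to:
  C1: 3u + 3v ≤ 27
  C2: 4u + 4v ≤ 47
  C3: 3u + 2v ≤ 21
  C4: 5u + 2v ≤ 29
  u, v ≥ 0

Feasible with a bounded optimal solution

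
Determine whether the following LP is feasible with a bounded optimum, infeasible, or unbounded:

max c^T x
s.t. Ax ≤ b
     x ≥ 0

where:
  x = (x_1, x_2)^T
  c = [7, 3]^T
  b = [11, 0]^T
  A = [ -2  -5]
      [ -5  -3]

Unbounded (objective can increase without bound)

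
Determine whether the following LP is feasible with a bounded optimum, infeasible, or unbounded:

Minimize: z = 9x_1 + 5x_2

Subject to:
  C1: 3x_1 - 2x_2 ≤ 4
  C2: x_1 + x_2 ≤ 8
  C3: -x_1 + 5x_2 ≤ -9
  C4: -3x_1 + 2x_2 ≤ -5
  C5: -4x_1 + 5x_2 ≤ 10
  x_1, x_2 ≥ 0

Infeasible (no feasible solution exists)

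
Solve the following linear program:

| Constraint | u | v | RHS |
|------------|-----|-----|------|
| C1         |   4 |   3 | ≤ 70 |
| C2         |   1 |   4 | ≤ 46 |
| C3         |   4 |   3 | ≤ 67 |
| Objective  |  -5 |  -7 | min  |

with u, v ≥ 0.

Evaluate the objective at each vertex of the feasible region:
  z(0, 0) = 0
  z(16.75, 0) = -83.75
  z(10, 9) = -113  ←
  z(0, 11.5) = -80.5
The minimum is at u = 10, v = 9.

u = 10, v = 9, z = -113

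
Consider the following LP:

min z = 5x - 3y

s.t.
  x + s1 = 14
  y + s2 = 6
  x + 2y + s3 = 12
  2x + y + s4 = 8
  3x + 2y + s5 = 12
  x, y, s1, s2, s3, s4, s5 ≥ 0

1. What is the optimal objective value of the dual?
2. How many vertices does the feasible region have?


1. -18
2. 3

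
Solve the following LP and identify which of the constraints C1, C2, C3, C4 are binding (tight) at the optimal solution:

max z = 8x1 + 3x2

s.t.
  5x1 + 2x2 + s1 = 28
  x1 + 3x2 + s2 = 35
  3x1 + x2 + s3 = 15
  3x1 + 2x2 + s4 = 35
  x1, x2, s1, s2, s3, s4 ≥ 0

At x1 = 2, x2 = 9, compute slack b - a·x for each constraint:
  C1: 28 − 28 = 0  (binding)
  C2: 35 − 29 = 6  (slack)
  C3: 15 − 15 = 0  (binding)
  C4: 35 − 24 = 11  (slack)

Optimal: x1 = 2, x2 = 9
Binding: C1, C3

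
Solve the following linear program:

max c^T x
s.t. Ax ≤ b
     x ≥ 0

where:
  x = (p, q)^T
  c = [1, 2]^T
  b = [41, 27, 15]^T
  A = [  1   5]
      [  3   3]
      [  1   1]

Evaluate the objective at each vertex of the feasible region:
  z(0, 0) = 0
  z(9, 0) = 9
  z(1, 8) = 17  ←
  z(0, 8.2) = 16.4
The maximum is at p = 1, q = 8.

p = 1, q = 8, z = 17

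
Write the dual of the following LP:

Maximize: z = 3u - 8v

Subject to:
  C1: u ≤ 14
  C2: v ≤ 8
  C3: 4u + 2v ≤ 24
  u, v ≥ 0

Primal max cᵀx s.t. Ax ≤ b, x ≥ 0  →  Dual min bᵀy s.t. Aᵀy ≥ c, y ≥ 0.

Minimize: z = 14y1 + 8y2 + 24y3

Subject to:
  y1 + 4y3 ≥ 3
  y2 + 2y3 ≥ -8
  y1, y2, y3 ≥ 0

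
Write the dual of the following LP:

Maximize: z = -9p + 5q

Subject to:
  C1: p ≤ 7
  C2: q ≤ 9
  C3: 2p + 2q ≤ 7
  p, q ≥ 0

Primal max cᵀx s.t. Ax ≤ b, x ≥ 0  →  Dual min bᵀy s.t. Aᵀy ≥ c, y ≥ 0.

Minimize: z = 7y1 + 9y2 + 7y3

Subject to:
  y1 + 2y3 ≥ -9
  y2 + 2y3 ≥ 5
  y1, y2, y3 ≥ 0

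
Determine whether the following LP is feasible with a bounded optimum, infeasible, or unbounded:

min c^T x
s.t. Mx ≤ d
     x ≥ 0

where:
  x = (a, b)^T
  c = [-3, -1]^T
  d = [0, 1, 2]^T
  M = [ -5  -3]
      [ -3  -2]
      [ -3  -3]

Unbounded (objective can decrease without bound)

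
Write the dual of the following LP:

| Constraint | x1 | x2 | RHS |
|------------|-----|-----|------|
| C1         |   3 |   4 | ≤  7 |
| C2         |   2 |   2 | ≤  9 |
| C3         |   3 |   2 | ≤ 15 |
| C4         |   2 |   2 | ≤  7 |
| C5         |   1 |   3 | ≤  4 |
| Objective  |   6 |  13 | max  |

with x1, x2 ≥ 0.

Primal max cᵀx s.t. Ax ≤ b, x ≥ 0  →  Dual min bᵀy s.t. Aᵀy ≥ c, y ≥ 0.

Minimize: z = 7y1 + 9y2 + 15y3 + 7y4 + 4y5

Subject to:
  3y1 + 2y2 + 3y3 + 2y4 + y5 ≥ 6
  4y1 + 2y2 + 2y3 + 2y4 + 3y5 ≥ 13
  y1, y2, y3, y4, y5 ≥ 0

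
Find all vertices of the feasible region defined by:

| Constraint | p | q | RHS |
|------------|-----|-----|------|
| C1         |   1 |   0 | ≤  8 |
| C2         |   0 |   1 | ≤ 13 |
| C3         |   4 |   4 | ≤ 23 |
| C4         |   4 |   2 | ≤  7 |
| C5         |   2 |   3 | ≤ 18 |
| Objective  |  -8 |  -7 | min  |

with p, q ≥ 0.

(0, 0), (1.75, 0), (0, 3.5)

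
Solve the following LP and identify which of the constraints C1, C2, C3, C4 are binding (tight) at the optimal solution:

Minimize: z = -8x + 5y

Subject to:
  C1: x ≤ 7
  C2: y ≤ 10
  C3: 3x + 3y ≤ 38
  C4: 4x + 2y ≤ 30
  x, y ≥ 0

At x = 7, y = 0, compute slack b - a·x for each constraint:
  C1: 7 − 7 = 0  (binding)
  C2: 10 − 0 = 10  (slack)
  C3: 38 − 21 = 17  (slack)
  C4: 30 − 28 = 2  (slack)

Optimal: x = 7, y = 0
Binding: C1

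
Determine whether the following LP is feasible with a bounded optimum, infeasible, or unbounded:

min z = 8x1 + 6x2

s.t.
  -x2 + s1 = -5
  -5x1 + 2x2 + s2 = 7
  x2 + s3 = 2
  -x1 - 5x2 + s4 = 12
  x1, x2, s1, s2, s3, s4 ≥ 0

Infeasible (no feasible solution exists)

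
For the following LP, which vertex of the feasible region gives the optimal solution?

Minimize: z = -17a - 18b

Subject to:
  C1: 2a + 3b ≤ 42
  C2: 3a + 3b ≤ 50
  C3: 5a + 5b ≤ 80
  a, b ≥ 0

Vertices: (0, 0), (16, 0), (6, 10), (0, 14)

Evaluate the objective at each vertex of the feasible region:
  z(0, 0) = 0
  z(16, 0) = -272
  z(6, 10) = -282  ←
  z(0, 14) = -252
The minimum is at a = 6, b = 10.

(6, 10)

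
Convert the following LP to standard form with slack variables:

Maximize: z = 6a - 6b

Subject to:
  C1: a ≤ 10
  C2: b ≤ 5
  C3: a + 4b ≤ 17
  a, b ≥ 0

max z = 6a - 6b

s.t.
  a + s1 = 10
  b + s2 = 5
  a + 4b + s3 = 17
  a, b, s1, s2, s3 ≥ 0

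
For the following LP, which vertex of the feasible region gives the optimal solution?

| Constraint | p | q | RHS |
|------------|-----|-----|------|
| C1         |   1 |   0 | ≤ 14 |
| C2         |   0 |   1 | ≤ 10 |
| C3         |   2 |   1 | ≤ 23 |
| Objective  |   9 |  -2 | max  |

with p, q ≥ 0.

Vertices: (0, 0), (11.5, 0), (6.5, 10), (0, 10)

Evaluate the objective at each vertex of the feasible region:
  z(0, 0) = 0
  z(11.5, 0) = 103.5  ←
  z(6.5, 10) = 38.5
  z(0, 10) = -20
The maximum is at p = 11.5, q = 0.

(11.5, 0)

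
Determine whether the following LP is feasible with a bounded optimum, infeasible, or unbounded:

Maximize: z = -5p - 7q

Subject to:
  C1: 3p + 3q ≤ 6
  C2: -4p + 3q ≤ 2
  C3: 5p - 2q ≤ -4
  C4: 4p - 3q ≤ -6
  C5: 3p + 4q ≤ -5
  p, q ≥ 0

Infeasible (no feasible solution exists)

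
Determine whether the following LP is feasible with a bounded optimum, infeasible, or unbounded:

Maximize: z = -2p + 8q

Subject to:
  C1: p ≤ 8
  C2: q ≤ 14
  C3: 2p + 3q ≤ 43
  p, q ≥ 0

Feasible with a bounded optimal solution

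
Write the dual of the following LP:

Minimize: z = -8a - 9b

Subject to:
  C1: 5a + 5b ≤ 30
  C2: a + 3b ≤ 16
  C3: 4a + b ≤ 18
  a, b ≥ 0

Primal min cᵀx s.t. Ax ≤ b, x ≥ 0  →  Dual max −bᵀy s.t. Aᵀy ≥ −c, y ≥ 0.

Maximize: z = -30y1 - 16y2 - 18y3

Subject to:
  5y1 + y2 + 4y3 ≥ 8
  5y1 + 3y2 + y3 ≥ 9
  y1, y2, y3 ≥ 0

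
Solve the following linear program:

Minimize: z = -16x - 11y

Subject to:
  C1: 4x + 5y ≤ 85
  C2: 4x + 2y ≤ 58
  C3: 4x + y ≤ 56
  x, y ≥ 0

Evaluate the objective at each vertex of the feasible region:
  z(0, 0) = 0
  z(14, 0) = -224
  z(13.5, 2) = -238
  z(10, 9) = -259  ←
  z(0, 17) = -187
The minimum is at x = 10, y = 9.

x = 10, y = 9, z = -259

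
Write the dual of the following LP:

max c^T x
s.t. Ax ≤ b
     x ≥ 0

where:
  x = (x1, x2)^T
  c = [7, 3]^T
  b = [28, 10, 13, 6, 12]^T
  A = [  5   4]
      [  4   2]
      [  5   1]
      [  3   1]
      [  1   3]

Primal max cᵀx s.t. Ax ≤ b, x ≥ 0  →  Dual min bᵀy s.t. Aᵀy ≥ c, y ≥ 0.

Minimize: z = 28y1 + 10y2 + 13y3 + 6y4 + 12y5

Subject to:
  5y1 + 4y2 + 5y3 + 3y4 + y5 ≥ 7
  4y1 + 2y2 + y3 + y4 + 3y5 ≥ 3
  y1, y2, y3, y4, y5 ≥ 0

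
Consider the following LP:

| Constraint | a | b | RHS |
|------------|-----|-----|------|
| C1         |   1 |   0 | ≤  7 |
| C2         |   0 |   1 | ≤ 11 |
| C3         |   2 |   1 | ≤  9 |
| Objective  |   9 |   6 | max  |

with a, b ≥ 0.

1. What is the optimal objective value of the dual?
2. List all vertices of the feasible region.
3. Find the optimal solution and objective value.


1. 54
2. (0, 0), (4.5, 0), (0, 9)
3. a = 0, b = 9, z = 54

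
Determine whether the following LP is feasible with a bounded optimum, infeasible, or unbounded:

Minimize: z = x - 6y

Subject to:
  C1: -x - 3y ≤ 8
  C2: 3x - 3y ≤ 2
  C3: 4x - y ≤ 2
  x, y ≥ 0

Unbounded (objective can decrease without bound)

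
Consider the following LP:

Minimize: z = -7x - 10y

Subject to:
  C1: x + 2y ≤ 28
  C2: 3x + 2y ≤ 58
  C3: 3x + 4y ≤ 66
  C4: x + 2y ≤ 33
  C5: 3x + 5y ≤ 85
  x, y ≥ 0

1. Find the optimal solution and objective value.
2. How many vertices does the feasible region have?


1. x = 10, y = 9, z = -160
2. 5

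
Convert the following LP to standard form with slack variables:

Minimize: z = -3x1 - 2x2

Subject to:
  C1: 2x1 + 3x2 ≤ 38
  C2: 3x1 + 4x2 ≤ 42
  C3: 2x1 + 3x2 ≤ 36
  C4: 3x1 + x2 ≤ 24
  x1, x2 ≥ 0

min z = -3x1 - 2x2

s.t.
  2x1 + 3x2 + s1 = 38
  3x1 + 4x2 + s2 = 42
  2x1 + 3x2 + s3 = 36
  3x1 + x2 + s4 = 24
  x1, x2, s1, s2, s3, s4 ≥ 0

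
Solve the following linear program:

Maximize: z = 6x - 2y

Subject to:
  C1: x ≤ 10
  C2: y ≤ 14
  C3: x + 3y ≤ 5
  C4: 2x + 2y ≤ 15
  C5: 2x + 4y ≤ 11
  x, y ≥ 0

Evaluate the objective at each vertex of the feasible region:
  z(0, 0) = 0
  z(5, 0) = 30  ←
  z(0, 1.667) = -3.333
The maximum is at x = 5, y = 0.

x = 5, y = 0, z = 30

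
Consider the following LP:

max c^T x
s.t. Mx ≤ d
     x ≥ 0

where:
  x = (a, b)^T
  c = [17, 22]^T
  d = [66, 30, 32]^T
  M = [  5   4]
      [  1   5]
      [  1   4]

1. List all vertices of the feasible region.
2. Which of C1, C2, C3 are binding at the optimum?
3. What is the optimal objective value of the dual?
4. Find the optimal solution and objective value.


1. (0, 0), (13.2, 0), (10, 4), (0, 6)
2. C1, C2
3. 258
4. a = 10, b = 4, z = 258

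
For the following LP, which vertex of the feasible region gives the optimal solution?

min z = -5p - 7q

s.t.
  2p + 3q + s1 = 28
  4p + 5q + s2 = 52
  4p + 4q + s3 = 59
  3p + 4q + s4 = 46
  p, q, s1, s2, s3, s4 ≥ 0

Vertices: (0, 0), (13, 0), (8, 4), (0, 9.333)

Evaluate the objective at each vertex of the feasible region:
  z(0, 0) = 0
  z(13, 0) = -65
  z(8, 4) = -68  ←
  z(0, 9.333) = -65.33
The minimum is at p = 8, q = 4.

(8, 4)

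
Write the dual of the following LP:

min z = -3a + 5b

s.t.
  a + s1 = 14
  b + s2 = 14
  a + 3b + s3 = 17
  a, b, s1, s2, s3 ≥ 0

Primal min cᵀx s.t. Ax ≤ b, x ≥ 0  →  Dual max −bᵀy s.t. Aᵀy ≥ −c, y ≥ 0.

Maximize: z = -14y1 - 14y2 - 17y3

Subject to:
  y1 + y3 ≥ 3
  y2 + 3y3 ≥ -5
  y1, y2, y3 ≥ 0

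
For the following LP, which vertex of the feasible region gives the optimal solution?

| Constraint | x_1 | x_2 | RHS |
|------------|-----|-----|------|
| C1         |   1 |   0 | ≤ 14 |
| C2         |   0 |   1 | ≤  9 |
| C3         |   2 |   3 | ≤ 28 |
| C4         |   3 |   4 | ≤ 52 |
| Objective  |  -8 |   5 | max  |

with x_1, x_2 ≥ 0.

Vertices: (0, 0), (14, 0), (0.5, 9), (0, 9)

Evaluate the objective at each vertex of the feasible region:
  z(0, 0) = 0
  z(14, 0) = -112
  z(0.5, 9) = 41
  z(0, 9) = 45  ←
The maximum is at x_1 = 0, x_2 = 9.

(0, 9)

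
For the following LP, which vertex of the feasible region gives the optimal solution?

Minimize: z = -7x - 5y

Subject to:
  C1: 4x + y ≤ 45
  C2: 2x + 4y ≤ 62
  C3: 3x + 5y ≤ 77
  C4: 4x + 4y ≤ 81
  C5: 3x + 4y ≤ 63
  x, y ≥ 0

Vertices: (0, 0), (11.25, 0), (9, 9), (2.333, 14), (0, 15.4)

Evaluate the objective at each vertex of the feasible region:
  z(0, 0) = 0
  z(11.25, 0) = -78.75
  z(9, 9) = -108  ←
  z(2.333, 14) = -86.33
  z(0, 15.4) = -77
The minimum is at x = 9, y = 9.

(9, 9)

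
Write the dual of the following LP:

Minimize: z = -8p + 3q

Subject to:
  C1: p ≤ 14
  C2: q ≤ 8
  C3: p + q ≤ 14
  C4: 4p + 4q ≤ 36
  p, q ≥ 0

Primal min cᵀx s.t. Ax ≤ b, x ≥ 0  →  Dual max −bᵀy s.t. Aᵀy ≥ −c, y ≥ 0.

Maximize: z = -14y1 - 8y2 - 14y3 - 36y4

Subject to:
  y1 + y3 + 4y4 ≥ 8
  y2 + y3 + 4y4 ≥ -3
  y1, y2, y3, y4 ≥ 0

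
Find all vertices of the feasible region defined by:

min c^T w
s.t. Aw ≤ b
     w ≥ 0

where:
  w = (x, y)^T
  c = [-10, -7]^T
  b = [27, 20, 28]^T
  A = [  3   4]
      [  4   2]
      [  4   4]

(0, 0), (5, 0), (3, 4), (1, 6), (0, 6.75)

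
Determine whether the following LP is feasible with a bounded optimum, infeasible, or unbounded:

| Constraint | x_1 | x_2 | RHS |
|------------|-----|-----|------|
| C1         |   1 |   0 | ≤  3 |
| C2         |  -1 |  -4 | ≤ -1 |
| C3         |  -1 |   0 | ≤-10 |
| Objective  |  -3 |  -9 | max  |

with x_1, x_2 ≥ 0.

Infeasible (no feasible solution exists)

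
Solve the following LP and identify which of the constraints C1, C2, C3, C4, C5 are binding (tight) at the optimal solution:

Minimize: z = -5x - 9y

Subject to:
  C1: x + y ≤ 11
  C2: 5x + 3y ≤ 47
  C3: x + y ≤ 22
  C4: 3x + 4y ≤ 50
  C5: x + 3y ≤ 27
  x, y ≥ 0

At x = 3, y = 8, compute slack b - a·x for each constraint:
  C1: 11 − 11 = 0  (binding)
  C2: 47 − 39 = 8  (slack)
  C3: 22 − 11 = 11  (slack)
  C4: 50 − 41 = 9  (slack)
  C5: 27 − 27 = 0  (binding)

Optimal: x = 3, y = 8
Binding: C1, C5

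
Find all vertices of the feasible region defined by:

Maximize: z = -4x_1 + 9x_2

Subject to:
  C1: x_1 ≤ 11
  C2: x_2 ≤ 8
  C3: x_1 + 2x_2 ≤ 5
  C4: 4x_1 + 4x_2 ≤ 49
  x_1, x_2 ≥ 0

(0, 0), (5, 0), (0, 2.5)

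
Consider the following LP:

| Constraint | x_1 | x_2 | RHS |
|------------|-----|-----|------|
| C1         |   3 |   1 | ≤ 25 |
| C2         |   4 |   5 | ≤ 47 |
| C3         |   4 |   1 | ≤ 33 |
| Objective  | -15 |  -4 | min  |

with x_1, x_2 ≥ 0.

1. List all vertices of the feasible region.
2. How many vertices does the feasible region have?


1. (0, 0), (8.25, 0), (8, 1), (7.091, 3.727), (0, 9.4)
2. 5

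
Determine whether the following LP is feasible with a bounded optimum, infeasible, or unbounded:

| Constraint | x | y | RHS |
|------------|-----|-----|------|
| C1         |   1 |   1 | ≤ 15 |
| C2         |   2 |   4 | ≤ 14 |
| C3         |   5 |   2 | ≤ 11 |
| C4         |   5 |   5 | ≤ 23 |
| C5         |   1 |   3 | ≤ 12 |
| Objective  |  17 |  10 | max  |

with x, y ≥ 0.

Feasible with a bounded optimal solution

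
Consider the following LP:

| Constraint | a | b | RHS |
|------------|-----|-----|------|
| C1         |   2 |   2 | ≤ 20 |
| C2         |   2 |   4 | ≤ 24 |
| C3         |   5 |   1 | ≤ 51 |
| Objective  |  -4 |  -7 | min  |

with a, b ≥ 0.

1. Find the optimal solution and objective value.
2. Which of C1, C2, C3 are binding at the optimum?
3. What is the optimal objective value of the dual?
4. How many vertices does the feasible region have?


1. a = 8, b = 2, z = -46
2. C1, C2
3. -46
4. 4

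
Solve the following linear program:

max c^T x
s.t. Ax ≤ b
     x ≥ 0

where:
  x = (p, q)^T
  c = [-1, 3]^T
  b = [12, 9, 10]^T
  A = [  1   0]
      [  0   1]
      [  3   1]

Evaluate the objective at each vertex of the feasible region:
  z(0, 0) = 0
  z(3.333, 0) = -3.333
  z(0.3333, 9) = 26.67
  z(0, 9) = 27  ←
The maximum is at p = 0, q = 9.

p = 0, q = 9, z = 27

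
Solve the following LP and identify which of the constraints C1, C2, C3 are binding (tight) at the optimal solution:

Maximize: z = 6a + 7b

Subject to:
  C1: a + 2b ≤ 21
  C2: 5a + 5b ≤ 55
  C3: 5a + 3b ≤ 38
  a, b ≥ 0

At a = 1, b = 10, compute slack b - a·x for each constraint:
  C1: 21 − 21 = 0  (binding)
  C2: 55 − 55 = 0  (binding)
  C3: 38 − 35 = 3  (slack)

Optimal: a = 1, b = 10
Binding: C1, C2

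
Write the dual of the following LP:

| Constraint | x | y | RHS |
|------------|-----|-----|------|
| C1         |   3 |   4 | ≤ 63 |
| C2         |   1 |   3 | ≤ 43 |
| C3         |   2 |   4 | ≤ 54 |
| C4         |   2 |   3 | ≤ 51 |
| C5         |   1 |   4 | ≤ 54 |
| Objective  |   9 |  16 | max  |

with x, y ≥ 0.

Primal max cᵀx s.t. Ax ≤ b, x ≥ 0  →  Dual min bᵀy s.t. Aᵀy ≥ c, y ≥ 0.

Minimize: z = 63y1 + 43y2 + 54y3 + 51y4 + 54y5

Subject to:
  3y1 + y2 + 2y3 + 2y4 + y5 ≥ 9
  4y1 + 3y2 + 4y3 + 3y4 + 4y5 ≥ 16
  y1, y2, y3, y4, y5 ≥ 0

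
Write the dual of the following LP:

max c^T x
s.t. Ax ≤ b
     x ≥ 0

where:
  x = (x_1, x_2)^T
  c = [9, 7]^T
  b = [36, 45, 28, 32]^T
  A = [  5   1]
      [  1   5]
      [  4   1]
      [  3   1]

Primal max cᵀx s.t. Ax ≤ b, x ≥ 0  →  Dual min bᵀy s.t. Aᵀy ≥ c, y ≥ 0.

Minimize: z = 36y1 + 45y2 + 28y3 + 32y4

Subject to:
  5y1 + y2 + 4y3 + 3y4 ≥ 9
  y1 + 5y2 + y3 + y4 ≥ 7
  y1, y2, y3, y4 ≥ 0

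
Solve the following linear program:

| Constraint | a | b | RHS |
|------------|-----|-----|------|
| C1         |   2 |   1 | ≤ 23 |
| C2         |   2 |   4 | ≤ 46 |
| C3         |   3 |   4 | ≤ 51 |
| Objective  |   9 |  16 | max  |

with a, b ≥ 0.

Evaluate the objective at each vertex of the feasible region:
  z(0, 0) = 0
  z(11.5, 0) = 103.5
  z(8.2, 6.6) = 179.4
  z(5, 9) = 189  ←
  z(0, 11.5) = 184
The maximum is at a = 5, b = 9.

a = 5, b = 9, z = 189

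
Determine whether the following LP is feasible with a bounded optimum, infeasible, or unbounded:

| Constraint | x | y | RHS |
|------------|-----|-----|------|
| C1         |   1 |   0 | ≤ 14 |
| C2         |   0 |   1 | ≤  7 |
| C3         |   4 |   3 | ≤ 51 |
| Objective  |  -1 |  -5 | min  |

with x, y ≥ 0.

Feasible with a bounded optimal solution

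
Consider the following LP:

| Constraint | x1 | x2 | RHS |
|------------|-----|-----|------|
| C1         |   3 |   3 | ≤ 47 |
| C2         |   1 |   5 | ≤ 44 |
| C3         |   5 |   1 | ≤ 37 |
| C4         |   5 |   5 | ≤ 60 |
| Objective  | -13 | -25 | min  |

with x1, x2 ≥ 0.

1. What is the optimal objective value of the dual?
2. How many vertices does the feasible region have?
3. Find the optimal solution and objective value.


1. -252
2. 5
3. x1 = 4, x2 = 8, z = -252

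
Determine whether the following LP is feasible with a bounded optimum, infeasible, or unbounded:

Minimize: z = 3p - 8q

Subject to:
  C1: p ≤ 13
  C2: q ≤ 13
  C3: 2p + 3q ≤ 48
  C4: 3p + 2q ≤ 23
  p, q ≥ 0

Feasible with a bounded optimal solution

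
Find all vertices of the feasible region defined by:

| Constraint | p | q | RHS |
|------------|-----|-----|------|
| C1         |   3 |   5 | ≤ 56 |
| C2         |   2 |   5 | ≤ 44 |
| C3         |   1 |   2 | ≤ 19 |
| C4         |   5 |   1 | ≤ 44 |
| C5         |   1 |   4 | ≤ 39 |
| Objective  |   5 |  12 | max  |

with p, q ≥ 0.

(0, 0), (8.8, 0), (7.667, 5.667), (7, 6), (0, 8.8)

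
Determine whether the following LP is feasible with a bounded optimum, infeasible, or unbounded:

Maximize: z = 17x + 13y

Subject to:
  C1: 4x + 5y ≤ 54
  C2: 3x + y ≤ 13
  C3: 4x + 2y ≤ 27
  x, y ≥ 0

Feasible with a bounded optimal solution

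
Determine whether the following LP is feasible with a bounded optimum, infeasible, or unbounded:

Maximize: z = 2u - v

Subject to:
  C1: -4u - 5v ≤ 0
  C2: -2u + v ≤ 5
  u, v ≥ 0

Unbounded (objective can increase without bound)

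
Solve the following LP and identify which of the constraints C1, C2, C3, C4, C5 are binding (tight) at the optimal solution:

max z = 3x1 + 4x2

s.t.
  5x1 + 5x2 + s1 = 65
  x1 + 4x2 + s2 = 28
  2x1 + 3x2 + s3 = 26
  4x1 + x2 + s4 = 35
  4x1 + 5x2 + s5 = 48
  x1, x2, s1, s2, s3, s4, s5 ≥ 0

At x1 = 7, x2 = 4, compute slack b - a·x for each constraint:
  C1: 65 − 55 = 10  (slack)
  C2: 28 − 23 = 5  (slack)
  C3: 26 − 26 = 0  (binding)
  C4: 35 − 32 = 3  (slack)
  C5: 48 − 48 = 0  (binding)

Optimal: x1 = 7, x2 = 4
Binding: C3, C5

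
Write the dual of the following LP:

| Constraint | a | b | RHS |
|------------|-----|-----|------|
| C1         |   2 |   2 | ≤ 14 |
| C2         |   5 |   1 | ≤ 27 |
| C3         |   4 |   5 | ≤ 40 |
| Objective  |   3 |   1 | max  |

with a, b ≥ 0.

Primal max cᵀx s.t. Ax ≤ b, x ≥ 0  →  Dual min bᵀy s.t. Aᵀy ≥ c, y ≥ 0.

Minimize: z = 14y1 + 27y2 + 40y3

Subject to:
  2y1 + 5y2 + 4y3 ≥ 3
  2y1 + y2 + 5y3 ≥ 1
  y1, y2, y3 ≥ 0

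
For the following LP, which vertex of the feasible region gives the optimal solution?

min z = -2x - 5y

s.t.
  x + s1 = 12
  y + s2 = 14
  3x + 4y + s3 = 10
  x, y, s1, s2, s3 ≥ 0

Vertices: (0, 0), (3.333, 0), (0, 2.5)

Evaluate the objective at each vertex of the feasible region:
  z(0, 0) = 0
  z(3.333, 0) = -6.667
  z(0, 2.5) = -12.5  ←
The minimum is at x = 0, y = 2.5.

(0, 2.5)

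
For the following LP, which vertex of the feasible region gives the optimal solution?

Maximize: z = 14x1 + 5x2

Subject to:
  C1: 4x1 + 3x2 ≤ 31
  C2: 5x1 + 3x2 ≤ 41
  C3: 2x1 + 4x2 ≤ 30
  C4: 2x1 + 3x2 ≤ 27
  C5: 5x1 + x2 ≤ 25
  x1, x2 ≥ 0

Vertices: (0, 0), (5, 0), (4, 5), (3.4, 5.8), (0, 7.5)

Evaluate the objective at each vertex of the feasible region:
  z(0, 0) = 0
  z(5, 0) = 70
  z(4, 5) = 81  ←
  z(3.4, 5.8) = 76.6
  z(0, 7.5) = 37.5
The maximum is at x1 = 4, x2 = 5.

(4, 5)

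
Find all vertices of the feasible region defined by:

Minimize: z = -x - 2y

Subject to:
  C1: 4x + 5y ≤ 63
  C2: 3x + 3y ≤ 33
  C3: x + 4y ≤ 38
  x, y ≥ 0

(0, 0), (11, 0), (2, 9), (0, 9.5)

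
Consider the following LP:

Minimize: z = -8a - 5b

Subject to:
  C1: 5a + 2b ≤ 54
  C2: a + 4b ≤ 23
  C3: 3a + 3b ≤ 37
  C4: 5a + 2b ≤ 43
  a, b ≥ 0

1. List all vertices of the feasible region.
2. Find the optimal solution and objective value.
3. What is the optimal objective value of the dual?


1. (0, 0), (8.6, 0), (7, 4), (0, 5.75)
2. a = 7, b = 4, z = -76
3. -76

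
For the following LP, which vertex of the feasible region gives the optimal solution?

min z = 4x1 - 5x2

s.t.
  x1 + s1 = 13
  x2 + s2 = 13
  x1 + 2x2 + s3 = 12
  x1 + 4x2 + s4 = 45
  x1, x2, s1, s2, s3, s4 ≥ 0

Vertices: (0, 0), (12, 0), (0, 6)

Evaluate the objective at each vertex of the feasible region:
  z(0, 0) = 0
  z(12, 0) = 48
  z(0, 6) = -30  ←
The minimum is at x1 = 0, x2 = 6.

(0, 6)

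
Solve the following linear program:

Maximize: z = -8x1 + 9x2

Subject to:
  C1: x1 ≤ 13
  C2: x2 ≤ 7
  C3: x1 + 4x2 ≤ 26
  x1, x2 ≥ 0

Evaluate the objective at each vertex of the feasible region:
  z(0, 0) = 0
  z(13, 0) = -104
  z(13, 3.25) = -74.75
  z(0, 6.5) = 58.5  ←
The maximum is at x1 = 0, x2 = 6.5.

x1 = 0, x2 = 6.5, z = 58.5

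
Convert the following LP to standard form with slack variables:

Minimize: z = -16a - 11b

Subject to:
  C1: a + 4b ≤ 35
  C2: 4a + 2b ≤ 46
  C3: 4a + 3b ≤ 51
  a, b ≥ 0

min z = -16a - 11b

s.t.
  a + 4b + s1 = 35
  4a + 2b + s2 = 46
  4a + 3b + s3 = 51
  a, b, s1, s2, s3 ≥ 0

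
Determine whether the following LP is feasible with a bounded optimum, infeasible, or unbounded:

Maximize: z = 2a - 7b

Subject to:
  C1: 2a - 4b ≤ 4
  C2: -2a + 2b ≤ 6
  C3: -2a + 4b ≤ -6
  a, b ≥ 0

Infeasible (no feasible solution exists)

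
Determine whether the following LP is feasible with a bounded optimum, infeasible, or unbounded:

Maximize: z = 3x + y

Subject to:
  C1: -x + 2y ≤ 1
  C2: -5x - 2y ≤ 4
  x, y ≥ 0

Unbounded (objective can increase without bound)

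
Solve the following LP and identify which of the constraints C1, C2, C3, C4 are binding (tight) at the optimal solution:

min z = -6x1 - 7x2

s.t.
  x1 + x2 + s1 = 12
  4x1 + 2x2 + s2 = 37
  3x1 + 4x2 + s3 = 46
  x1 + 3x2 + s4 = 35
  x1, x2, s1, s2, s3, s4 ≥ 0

At x1 = 2, x2 = 10, compute slack b - a·x for each constraint:
  C1: 12 − 12 = 0  (binding)
  C2: 37 − 28 = 9  (slack)
  C3: 46 − 46 = 0  (binding)
  C4: 35 − 32 = 3  (slack)

Optimal: x1 = 2, x2 = 10
Binding: C1, C3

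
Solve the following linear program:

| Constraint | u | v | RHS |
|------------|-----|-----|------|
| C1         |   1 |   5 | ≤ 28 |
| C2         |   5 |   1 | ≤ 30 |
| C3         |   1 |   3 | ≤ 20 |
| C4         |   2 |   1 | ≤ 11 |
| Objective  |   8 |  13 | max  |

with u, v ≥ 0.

Evaluate the objective at each vertex of the feasible region:
  z(0, 0) = 0
  z(5.5, 0) = 44
  z(3, 5) = 89  ←
  z(0, 5.6) = 72.8
The maximum is at u = 3, v = 5.

u = 3, v = 5, z = 89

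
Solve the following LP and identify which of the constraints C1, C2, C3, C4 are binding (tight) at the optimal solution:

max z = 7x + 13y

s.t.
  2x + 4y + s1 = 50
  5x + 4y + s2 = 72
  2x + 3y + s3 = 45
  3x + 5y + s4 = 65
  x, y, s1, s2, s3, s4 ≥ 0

At x = 5, y = 10, compute slack b - a·x for each constraint:
  C1: 50 − 50 = 0  (binding)
  C2: 72 − 65 = 7  (slack)
  C3: 45 − 40 = 5  (slack)
  C4: 65 − 65 = 0  (binding)

Optimal: x = 5, y = 10
Binding: C1, C4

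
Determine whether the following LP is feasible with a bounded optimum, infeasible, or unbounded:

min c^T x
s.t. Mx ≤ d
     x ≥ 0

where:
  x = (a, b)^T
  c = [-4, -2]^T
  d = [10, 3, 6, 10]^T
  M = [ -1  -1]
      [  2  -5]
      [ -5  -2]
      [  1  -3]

Unbounded (objective can decrease without bound)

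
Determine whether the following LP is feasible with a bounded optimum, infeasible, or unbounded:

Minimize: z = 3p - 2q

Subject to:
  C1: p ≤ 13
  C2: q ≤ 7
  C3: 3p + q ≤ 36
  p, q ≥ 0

Feasible with a bounded optimal solution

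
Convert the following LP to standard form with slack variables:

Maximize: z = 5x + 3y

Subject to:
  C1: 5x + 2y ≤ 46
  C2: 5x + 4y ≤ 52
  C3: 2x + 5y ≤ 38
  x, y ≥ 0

max z = 5x + 3y

s.t.
  5x + 2y + s1 = 46
  5x + 4y + s2 = 52
  2x + 5y + s3 = 38
  x, y, s1, s2, s3 ≥ 0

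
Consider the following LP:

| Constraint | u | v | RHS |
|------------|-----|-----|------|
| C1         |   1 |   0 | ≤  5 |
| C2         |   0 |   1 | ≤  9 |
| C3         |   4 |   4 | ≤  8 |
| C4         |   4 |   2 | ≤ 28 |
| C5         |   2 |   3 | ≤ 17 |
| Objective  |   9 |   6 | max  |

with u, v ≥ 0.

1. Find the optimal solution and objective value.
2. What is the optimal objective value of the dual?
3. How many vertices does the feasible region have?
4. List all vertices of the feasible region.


1. u = 2, v = 0, z = 18
2. 18
3. 3
4. (0, 0), (2, 0), (0, 2)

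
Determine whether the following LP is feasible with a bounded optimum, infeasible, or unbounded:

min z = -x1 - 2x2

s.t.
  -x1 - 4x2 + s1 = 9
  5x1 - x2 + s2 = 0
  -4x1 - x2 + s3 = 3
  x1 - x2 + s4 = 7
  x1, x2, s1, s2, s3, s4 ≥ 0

Unbounded (objective can decrease without bound)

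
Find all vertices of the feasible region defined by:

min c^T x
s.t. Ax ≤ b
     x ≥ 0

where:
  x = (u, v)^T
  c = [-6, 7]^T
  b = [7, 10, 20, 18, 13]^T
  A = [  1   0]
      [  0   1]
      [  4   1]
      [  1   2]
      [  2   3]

(0, 0), (5, 0), (4.7, 1.2), (0, 4.333)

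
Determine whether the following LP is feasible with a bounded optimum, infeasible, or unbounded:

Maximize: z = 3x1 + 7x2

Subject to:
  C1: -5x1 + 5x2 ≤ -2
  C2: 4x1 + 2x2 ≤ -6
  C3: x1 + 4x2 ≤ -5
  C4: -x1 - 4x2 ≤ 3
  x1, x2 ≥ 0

Infeasible (no feasible solution exists)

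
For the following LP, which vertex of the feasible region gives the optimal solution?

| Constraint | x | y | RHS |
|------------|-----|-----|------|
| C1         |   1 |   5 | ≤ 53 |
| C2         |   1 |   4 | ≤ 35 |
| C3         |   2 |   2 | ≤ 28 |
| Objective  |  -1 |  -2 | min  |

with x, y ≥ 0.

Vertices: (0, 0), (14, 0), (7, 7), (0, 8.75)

Evaluate the objective at each vertex of the feasible region:
  z(0, 0) = 0
  z(14, 0) = -14
  z(7, 7) = -21  ←
  z(0, 8.75) = -17.5
The minimum is at x = 7, y = 7.

(7, 7)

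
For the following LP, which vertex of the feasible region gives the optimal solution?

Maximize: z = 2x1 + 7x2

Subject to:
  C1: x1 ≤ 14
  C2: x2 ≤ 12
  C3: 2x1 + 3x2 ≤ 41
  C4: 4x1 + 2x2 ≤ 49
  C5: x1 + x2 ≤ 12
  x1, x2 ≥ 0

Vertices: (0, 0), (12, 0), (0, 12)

Evaluate the objective at each vertex of the feasible region:
  z(0, 0) = 0
  z(12, 0) = 24
  z(0, 12) = 84  ←
The maximum is at x1 = 0, x2 = 12.

(0, 12)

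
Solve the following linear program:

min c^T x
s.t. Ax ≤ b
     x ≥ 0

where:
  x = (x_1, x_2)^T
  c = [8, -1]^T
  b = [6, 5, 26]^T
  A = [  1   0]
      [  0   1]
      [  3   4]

Evaluate the objective at each vertex of the feasible region:
  z(0, 0) = 0
  z(6, 0) = 48
  z(6, 2) = 46
  z(2, 5) = 11
  z(0, 5) = -5  ←
The minimum is at x_1 = 0, x_2 = 5.

x_1 = 0, x_2 = 5, z = -5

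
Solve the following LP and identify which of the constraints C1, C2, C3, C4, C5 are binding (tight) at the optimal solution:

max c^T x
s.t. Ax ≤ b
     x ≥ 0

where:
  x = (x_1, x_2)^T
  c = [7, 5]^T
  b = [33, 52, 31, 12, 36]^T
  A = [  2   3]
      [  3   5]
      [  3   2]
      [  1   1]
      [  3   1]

At x_1 = 7, x_2 = 5, compute slack b - a·x for each constraint:
  C1: 33 − 29 = 4  (slack)
  C2: 52 − 46 = 6  (slack)
  C3: 31 − 31 = 0  (binding)
  C4: 12 − 12 = 0  (binding)
  C5: 36 − 26 = 10  (slack)

Optimal: x_1 = 7, x_2 = 5
Binding: C3, C4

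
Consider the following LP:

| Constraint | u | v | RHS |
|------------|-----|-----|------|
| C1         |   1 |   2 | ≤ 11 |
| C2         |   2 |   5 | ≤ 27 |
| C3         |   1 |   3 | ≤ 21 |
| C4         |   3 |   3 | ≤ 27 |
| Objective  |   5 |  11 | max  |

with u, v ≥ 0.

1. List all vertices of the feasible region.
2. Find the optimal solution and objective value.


1. (0, 0), (9, 0), (7, 2), (1, 5), (0, 5.4)
2. u = 1, v = 5, z = 60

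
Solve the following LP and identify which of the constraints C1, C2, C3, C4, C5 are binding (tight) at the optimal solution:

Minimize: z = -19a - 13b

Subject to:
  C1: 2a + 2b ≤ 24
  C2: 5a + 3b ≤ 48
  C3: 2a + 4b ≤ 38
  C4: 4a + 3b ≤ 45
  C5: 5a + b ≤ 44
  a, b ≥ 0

At a = 6, b = 6, compute slack b - a·x for each constraint:
  C1: 24 − 24 = 0  (binding)
  C2: 48 − 48 = 0  (binding)
  C3: 38 − 36 = 2  (slack)
  C4: 45 − 42 = 3  (slack)
  C5: 44 − 36 = 8  (slack)

Optimal: a = 6, b = 6
Binding: C1, C2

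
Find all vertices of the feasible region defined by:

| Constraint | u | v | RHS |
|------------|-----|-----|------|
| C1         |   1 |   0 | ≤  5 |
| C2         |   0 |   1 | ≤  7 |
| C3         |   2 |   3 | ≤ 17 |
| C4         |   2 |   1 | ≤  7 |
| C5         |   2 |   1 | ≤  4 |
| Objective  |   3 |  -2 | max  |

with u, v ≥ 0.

(0, 0), (2, 0), (0, 4)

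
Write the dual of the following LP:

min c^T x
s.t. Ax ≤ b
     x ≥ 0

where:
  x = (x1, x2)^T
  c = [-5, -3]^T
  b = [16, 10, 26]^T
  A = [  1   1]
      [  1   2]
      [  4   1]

Primal min cᵀx s.t. Ax ≤ b, x ≥ 0  →  Dual max −bᵀy s.t. Aᵀy ≥ −c, y ≥ 0.

Maximize: z = -16y1 - 10y2 - 26y3

Subject to:
  y1 + y2 + 4y3 ≥ 5
  y1 + 2y2 + y3 ≥ 3
  y1, y2, y3 ≥ 0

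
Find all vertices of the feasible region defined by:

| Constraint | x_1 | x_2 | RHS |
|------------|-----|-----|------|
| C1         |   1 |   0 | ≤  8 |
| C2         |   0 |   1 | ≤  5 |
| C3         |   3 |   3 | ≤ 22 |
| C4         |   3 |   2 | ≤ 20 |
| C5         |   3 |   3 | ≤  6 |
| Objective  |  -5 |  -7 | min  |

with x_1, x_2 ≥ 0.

(0, 0), (2, 0), (0, 2)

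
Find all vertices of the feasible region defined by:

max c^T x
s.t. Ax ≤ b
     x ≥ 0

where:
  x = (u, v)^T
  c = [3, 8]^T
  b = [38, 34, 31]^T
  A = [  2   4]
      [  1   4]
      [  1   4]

(0, 0), (19, 0), (7, 6), (0, 7.75)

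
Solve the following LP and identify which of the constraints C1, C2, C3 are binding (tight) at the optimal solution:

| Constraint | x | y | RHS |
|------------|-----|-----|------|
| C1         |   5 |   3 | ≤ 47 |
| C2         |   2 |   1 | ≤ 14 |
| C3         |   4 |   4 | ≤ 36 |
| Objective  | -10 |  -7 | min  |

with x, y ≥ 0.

At x = 5, y = 4, compute slack b - a·x for each constraint:
  C1: 47 − 37 = 10  (slack)
  C2: 14 − 14 = 0  (binding)
  C3: 36 − 36 = 0  (binding)

Optimal: x = 5, y = 4
Binding: C2, C3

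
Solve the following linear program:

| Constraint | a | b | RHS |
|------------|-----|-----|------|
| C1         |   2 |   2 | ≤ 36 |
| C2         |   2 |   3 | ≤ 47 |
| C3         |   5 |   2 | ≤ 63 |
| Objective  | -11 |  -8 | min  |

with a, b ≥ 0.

Evaluate the objective at each vertex of the feasible region:
  z(0, 0) = 0
  z(12.6, 0) = -138.6
  z(9, 9) = -171  ←
  z(7, 11) = -165
  z(0, 15.67) = -125.3
The minimum is at a = 9, b = 9.

a = 9, b = 9, z = -171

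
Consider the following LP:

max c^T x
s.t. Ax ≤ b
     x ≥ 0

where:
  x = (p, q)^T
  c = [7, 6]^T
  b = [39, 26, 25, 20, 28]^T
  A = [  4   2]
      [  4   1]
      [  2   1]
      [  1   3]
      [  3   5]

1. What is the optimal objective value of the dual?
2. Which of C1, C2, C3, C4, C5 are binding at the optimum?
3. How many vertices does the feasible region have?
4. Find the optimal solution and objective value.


1. 54
2. C2, C5
3. 4
4. p = 6, q = 2, z = 54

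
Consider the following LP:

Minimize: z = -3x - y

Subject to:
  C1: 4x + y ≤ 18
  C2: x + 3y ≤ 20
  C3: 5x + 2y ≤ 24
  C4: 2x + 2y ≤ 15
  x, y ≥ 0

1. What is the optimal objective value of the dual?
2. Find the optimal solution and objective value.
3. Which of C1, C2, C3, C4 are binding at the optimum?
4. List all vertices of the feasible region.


1. -14
2. x = 4, y = 2, z = -14
3. C1, C3
4. (0, 0), (4.5, 0), (4, 2), (3, 4.5), (1.25, 6.25), (0, 6.667)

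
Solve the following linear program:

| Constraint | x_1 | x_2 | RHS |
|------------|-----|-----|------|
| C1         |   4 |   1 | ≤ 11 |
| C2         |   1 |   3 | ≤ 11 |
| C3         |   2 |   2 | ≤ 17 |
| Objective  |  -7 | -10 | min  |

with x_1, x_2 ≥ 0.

Evaluate the objective at each vertex of the feasible region:
  z(0, 0) = 0
  z(2.75, 0) = -19.25
  z(2, 3) = -44  ←
  z(0, 3.667) = -36.67
The minimum is at x_1 = 2, x_2 = 3.

x_1 = 2, x_2 = 3, z = -44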